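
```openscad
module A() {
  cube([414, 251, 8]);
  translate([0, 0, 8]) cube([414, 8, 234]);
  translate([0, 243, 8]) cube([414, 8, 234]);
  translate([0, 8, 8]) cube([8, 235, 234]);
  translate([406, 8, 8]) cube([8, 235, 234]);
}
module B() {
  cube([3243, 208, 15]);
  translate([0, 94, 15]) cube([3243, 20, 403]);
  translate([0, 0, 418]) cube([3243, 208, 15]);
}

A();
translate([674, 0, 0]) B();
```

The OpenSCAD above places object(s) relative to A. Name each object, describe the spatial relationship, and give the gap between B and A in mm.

A is an open box. B is an I-beam. The I-beam is on the floor beside the open box on its +x side. The gap between the I-beam and the open box is 260 mm.

The I-beam's nearest face is 260 mm from the open box's +x face.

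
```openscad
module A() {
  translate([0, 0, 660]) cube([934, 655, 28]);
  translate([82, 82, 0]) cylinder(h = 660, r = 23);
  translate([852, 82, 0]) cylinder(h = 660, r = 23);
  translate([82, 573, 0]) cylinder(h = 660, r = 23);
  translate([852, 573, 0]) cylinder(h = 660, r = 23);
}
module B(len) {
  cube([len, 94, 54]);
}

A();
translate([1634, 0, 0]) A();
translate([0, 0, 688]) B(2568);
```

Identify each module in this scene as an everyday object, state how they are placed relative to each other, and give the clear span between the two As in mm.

Second table starts at x = 1634; first ends at x = 934; clear span = 1634 − 934 = 700 mm.

A is a table. B is a beam. A beam spans the tops of two tables. The clear span between the two tables is 700 mm.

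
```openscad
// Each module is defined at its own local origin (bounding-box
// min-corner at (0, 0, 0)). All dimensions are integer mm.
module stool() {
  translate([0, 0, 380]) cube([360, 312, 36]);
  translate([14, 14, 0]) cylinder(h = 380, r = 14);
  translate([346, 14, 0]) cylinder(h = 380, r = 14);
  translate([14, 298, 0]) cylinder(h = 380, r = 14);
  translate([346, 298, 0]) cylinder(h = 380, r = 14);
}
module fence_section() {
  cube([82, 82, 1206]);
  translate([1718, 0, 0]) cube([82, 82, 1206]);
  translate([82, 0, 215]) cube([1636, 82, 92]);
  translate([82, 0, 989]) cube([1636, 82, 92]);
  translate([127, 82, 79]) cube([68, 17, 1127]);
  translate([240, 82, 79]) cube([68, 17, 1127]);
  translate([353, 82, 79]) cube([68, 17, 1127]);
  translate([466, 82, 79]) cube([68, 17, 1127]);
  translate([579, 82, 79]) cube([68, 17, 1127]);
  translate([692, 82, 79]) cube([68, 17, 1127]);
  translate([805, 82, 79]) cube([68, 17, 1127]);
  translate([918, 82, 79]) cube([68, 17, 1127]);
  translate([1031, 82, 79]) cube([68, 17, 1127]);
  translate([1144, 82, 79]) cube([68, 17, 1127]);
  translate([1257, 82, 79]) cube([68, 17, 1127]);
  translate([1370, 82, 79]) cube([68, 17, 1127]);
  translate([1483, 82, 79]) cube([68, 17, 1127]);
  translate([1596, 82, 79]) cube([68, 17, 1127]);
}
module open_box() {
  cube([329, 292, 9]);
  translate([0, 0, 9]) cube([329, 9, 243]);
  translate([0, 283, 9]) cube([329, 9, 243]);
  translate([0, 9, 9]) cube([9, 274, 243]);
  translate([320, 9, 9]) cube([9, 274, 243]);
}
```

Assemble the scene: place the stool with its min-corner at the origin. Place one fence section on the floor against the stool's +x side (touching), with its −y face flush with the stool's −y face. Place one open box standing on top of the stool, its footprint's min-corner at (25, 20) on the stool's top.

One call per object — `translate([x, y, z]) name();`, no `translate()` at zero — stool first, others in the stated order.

stool();
translate([360, 0, 0]) fence_section();
translate([25, 20, 416]) open_box();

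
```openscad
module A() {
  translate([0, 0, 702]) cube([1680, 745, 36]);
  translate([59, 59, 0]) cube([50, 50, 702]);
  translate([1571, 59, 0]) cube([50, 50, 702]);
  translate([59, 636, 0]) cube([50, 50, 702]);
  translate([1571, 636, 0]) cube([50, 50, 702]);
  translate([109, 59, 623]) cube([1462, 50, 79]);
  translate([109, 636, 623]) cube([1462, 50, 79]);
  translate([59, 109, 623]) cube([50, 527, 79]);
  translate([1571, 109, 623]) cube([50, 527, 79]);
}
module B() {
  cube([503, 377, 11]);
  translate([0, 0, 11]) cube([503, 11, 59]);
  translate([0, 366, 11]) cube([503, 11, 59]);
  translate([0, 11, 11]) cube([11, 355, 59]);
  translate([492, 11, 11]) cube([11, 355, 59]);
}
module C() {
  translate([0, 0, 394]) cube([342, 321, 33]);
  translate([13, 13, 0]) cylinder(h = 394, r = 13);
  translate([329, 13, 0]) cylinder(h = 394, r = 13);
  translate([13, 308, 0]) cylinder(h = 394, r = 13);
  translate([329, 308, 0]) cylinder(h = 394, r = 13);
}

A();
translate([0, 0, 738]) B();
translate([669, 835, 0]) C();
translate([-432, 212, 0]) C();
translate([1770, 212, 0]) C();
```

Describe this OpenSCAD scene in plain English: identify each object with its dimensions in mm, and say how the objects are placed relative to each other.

A is a table with a 1680×745 mm rectangular top, 36 mm thick, top surface at z = 738 mm, supported by four 50×50 mm square legs, each inset 59 mm from the nearest pair of top edges, running from the floor. Four apron rails, 50 mm thick and 79 mm tall, run between adjacent legs with their top edges flush with the underside of the top and their outer faces flush with the legs' outer faces.

B is an open storage box with external size 503×377×70 mm and wall thickness 11 mm (the base is also 11 mm thick). The base covers the whole footprint; the four walls stand on the base, with the y-facing walls full-width and the x-facing walls fitting between their inner faces.

C is a four-legged stool. The seat is 342×321 mm, 33 mm thick, top at z = 427 mm. It stands on four round legs, each 26 mm in diameter, from z = 0 to the seat underside, each leg's axis is inset half a diameter from the nearest pair of seat edges (so the leg's bounding box is flush with the corner).

The open box is on top of the table. Three stools sit around the table at the +y, −x, +x sides.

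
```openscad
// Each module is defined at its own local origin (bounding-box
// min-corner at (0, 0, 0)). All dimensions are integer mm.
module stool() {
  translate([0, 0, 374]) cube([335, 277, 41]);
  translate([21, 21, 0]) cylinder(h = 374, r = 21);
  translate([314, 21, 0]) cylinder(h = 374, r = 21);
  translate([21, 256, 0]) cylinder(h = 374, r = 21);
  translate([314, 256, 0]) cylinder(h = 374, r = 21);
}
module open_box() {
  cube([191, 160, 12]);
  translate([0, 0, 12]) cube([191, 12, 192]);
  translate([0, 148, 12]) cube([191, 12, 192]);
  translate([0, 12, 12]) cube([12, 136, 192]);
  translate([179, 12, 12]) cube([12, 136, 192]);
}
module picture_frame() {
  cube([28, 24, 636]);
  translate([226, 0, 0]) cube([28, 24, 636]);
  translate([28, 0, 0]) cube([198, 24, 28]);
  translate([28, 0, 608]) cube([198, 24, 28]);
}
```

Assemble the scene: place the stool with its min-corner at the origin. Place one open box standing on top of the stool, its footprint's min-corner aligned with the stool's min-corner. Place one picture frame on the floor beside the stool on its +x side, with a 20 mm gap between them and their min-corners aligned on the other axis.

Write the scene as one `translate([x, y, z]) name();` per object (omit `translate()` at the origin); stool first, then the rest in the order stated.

stool();
translate([0, 0, 415]) open_box();
translate([355, 0, 0]) picture_frame();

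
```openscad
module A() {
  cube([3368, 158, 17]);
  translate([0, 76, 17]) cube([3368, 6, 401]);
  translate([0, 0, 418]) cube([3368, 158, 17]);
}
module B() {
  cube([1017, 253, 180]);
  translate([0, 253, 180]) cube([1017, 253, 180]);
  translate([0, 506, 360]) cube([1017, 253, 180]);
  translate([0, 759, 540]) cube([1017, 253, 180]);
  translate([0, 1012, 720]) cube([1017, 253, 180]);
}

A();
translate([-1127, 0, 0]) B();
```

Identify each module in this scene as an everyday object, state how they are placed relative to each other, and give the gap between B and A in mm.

The staircase's nearest face is 110 mm from the I-beam's −x face.

A is an I-beam. B is a staircase. The staircase is on the floor beside the I-beam on its −x side. The gap between the staircase and the I-beam is 110 mm.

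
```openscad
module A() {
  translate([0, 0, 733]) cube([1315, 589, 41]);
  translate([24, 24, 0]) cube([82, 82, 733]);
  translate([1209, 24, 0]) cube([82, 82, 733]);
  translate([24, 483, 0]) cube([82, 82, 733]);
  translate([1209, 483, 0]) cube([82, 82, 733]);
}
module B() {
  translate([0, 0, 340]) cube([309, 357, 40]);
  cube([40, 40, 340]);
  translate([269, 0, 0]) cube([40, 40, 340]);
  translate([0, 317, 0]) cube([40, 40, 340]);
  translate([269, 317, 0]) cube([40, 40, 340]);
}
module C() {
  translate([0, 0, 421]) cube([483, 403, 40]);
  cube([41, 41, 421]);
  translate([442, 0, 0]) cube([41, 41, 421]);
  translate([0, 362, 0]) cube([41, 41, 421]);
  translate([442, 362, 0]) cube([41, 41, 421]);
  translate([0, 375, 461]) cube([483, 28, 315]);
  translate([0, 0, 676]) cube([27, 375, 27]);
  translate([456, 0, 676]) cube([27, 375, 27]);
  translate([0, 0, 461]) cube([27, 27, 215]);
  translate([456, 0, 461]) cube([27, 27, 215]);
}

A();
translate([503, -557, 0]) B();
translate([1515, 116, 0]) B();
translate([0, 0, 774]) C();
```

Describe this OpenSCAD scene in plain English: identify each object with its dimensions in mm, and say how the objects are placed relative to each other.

A is a rectangular dining table. The top is 1315×589×41 mm with its upper surface at z = 774 mm. It stands on four 82×82 mm square legs, each inset 24 mm from the nearest pair of top edges, running from the floor to the underside of the top.

B is a four-legged stool. The seat is a 309×357×40 mm slab whose top surface is at z = 380 mm; four square legs, each 40×40 mm in cross-section, run from the floor (z = 0) to the underside of the seat, each flush with a corner of the seat.

C is a chair: 483×403 mm seat, 40 mm thick, top at z = 461 mm, on four 41 mm square corner legs flush with the seat edges. A 28 mm thick backrest slab spans the full seat width, extending 315 mm above the seat top, its back face flush with the seat's +y edge. Two armrests of 27×27 mm section run along each side from the seat's front edge to the front of the backrest, top faces 242 mm above the seat top and outer faces flush with the seat's x-edges; a 27×27 mm post under the front of each armrest stands on the seat at the front corner.

Two stools sit around the table at the −y, +x sides. The chair is on top of the table.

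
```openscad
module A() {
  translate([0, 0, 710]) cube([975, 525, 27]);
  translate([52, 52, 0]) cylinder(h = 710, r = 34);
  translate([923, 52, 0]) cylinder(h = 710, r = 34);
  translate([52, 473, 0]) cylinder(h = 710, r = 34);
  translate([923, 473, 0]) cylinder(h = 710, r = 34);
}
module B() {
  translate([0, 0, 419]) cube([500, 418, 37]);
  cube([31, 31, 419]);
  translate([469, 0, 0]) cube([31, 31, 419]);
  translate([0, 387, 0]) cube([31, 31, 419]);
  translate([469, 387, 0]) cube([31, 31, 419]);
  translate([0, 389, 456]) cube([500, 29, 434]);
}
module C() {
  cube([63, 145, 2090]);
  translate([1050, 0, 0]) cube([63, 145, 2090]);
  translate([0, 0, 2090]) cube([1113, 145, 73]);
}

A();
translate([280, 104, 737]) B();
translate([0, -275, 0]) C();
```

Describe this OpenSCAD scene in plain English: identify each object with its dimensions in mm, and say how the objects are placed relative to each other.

A is a table: top 975 mm (x) × 525 mm (y), 27 mm thick, upper face at z = 737 mm, on four round legs of 68 mm diameter, each leg's bounding box inset 18 mm from the nearest pair of top edges, running from z = 0 to the bottom of the top.

B is a chair: 500×418 mm seat, 37 mm thick, top at z = 456 mm, on four 31 mm square corner legs flush with the seat edges. A 29 mm thick backrest slab spans the full seat width, extending 434 mm above the seat top, its back face flush with the seat's +y edge.

C is a rectangular door frame: two vertical jambs of 63×145 mm section, 2090 mm tall, with a clear opening 987 mm wide between their inner faces. A header 73 mm tall and 145 mm deep lies on top of the jambs and spans the full outside width.

The chair is on top of the table. The door frame is on the floor beside the table on its −y side.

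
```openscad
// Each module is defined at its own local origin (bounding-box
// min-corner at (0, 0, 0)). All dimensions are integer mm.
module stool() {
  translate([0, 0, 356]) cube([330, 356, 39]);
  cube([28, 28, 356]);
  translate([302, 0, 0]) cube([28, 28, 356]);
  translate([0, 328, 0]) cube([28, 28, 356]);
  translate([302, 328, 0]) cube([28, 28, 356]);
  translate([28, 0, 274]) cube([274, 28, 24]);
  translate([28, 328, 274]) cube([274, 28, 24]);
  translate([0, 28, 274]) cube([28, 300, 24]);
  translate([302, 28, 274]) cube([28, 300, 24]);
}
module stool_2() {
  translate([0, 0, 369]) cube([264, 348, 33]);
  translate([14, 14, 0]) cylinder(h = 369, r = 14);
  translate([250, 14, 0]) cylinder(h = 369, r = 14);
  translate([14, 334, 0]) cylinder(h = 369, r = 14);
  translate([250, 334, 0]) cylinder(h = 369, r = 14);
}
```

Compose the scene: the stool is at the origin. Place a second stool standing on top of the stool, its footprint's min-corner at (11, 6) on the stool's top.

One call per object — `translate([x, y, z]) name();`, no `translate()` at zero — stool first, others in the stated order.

stool();
translate([11, 6, 395]) stool_2();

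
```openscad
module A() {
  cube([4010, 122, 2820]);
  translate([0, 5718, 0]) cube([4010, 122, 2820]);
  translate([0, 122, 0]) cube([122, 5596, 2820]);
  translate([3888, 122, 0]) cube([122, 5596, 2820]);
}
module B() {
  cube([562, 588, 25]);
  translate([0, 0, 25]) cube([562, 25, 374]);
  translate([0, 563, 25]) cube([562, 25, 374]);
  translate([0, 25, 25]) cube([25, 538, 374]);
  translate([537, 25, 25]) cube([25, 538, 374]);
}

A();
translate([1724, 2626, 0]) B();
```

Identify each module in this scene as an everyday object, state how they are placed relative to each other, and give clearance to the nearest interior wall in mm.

Clearances: x = 1602, y = 2504; minimum 1602 mm.

A is a house frame. B is an open box. The open box sits inside the house frame, centred. The clearance to the nearest interior wall is 1602 mm.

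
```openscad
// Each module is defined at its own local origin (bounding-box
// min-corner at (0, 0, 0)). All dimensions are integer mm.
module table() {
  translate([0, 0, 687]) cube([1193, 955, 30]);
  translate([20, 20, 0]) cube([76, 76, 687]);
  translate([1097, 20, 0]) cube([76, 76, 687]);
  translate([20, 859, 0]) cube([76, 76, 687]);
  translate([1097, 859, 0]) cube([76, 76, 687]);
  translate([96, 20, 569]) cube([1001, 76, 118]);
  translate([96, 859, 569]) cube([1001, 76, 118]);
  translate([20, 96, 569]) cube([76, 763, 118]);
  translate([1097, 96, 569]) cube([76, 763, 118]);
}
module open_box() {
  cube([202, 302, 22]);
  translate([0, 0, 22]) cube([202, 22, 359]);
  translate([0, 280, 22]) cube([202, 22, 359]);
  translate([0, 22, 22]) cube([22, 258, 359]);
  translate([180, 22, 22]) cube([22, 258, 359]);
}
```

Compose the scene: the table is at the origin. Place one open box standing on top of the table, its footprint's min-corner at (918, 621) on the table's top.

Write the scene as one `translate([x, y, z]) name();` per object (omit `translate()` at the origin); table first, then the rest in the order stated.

table();
translate([918, 621, 717]) open_box();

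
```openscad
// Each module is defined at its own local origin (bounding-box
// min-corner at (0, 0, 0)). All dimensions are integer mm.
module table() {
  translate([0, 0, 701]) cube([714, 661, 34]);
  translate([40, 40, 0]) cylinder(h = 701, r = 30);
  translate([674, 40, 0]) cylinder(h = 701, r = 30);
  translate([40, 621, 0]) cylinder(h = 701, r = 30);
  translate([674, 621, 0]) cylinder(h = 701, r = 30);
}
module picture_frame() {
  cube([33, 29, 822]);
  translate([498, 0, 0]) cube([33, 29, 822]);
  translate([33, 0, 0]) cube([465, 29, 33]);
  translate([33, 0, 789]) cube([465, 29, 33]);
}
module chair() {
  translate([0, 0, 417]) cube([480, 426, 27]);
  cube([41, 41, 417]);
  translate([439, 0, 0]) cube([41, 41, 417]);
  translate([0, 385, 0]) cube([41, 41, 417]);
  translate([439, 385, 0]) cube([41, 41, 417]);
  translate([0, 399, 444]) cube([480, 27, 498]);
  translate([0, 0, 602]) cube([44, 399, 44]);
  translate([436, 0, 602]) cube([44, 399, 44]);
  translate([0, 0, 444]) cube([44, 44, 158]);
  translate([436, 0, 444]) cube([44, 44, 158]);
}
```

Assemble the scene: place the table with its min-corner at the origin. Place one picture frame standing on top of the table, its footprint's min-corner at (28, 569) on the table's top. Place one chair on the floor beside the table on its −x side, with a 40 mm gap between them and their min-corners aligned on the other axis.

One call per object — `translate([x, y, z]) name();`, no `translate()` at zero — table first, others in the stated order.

table();
translate([28, 569, 735]) picture_frame();
translate([-520, 0, 0]) chair();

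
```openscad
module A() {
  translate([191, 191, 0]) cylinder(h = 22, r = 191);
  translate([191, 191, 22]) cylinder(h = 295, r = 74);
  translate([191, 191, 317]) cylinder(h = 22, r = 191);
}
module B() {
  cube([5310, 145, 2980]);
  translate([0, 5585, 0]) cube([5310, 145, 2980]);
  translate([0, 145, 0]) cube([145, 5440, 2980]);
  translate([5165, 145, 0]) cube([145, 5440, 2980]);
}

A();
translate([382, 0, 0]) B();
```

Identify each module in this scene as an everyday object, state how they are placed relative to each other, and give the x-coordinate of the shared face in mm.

The spool's +x face and the house frame's −x face are both at x = 382 mm.

A is a spool. B is a house frame. The house frame is against the spool's +x side, with their −y faces flush. The x-coordinate of the shared face is 382 mm.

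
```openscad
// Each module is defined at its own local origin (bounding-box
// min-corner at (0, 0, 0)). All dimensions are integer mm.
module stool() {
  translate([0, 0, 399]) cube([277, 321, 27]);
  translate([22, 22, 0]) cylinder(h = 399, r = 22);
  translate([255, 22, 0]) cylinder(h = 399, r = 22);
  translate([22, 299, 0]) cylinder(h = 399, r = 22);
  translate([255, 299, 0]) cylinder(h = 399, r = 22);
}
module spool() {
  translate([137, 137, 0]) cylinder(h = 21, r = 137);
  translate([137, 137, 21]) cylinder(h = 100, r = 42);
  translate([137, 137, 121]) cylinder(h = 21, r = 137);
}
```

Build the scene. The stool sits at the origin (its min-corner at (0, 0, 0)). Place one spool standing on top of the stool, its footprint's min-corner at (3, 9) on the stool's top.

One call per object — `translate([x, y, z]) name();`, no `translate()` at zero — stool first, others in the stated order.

stool();
translate([3, 9, 426]) spool();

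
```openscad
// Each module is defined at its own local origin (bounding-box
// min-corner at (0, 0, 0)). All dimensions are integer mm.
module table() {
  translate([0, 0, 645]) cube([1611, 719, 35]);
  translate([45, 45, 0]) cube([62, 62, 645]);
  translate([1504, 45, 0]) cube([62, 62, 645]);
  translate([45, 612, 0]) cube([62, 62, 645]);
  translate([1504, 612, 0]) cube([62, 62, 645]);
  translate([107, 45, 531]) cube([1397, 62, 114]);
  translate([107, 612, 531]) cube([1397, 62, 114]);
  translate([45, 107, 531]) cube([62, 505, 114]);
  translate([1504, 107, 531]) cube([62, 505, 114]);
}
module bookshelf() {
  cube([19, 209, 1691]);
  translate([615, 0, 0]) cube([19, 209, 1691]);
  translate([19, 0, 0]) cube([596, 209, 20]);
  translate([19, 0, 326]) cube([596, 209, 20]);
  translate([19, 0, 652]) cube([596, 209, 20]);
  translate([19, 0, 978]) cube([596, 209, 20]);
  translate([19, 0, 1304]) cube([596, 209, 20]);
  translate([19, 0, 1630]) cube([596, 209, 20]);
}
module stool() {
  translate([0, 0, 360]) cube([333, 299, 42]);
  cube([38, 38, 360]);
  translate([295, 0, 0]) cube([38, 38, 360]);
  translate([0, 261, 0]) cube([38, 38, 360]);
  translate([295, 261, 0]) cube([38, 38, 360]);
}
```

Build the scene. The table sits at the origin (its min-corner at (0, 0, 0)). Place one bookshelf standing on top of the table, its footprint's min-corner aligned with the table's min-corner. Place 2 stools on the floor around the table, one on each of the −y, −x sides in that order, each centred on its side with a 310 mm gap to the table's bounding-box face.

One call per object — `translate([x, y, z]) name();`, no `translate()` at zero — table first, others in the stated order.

table();
translate([0, 0, 680]) bookshelf();
translate([639, -609, 0]) stool();
translate([-643, 210, 0]) stool();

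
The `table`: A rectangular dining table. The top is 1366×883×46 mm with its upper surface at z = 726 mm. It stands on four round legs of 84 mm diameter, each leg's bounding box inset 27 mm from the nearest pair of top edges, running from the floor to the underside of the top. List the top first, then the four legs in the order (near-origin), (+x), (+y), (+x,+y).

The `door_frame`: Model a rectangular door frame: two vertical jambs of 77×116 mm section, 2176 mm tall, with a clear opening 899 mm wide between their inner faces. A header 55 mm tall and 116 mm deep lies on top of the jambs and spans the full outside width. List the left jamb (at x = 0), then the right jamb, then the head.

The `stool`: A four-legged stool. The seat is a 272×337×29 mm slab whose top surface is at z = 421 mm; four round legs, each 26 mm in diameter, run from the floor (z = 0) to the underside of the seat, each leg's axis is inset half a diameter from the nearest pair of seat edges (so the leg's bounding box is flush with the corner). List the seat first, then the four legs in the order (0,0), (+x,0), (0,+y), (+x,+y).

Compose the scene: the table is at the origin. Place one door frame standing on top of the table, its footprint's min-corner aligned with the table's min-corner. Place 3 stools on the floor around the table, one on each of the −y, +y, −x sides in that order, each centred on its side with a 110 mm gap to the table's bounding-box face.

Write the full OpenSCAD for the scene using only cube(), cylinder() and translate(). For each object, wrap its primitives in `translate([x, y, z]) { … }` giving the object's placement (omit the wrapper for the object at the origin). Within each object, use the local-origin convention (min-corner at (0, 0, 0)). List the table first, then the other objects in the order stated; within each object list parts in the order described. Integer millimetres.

translate([0, 0, 680]) cube([1366, 883, 46]);
translate([69, 69, 0]) cylinder(h = 680, r = 42);
translate([1297, 69, 0]) cylinder(h = 680, r = 42);
translate([69, 814, 0]) cylinder(h = 680, r = 42);
translate([1297, 814, 0]) cylinder(h = 680, r = 42);
translate([0, 0, 726]) {
  cube([77, 116, 2176]);
  translate([976, 0, 0]) cube([77, 116, 2176]);
  translate([0, 0, 2176]) cube([1053, 116, 55]);
}
translate([547, -447, 0]) {
  translate([0, 0, 392]) cube([272, 337, 29]);
  translate([13, 13, 0]) cylinder(h = 392, r = 13);
  translate([259, 13, 0]) cylinder(h = 392, r = 13);
  translate([13, 324, 0]) cylinder(h = 392, r = 13);
  translate([259, 324, 0]) cylinder(h = 392, r = 13);
}
translate([547, 993, 0]) {
  translate([0, 0, 392]) cube([272, 337, 29]);
  translate([13, 13, 0]) cylinder(h = 392, r = 13);
  translate([259, 13, 0]) cylinder(h = 392, r = 13);
  translate([13, 324, 0]) cylinder(h = 392, r = 13);
  translate([259, 324, 0]) cylinder(h = 392, r = 13);
}
translate([-382, 273, 0]) {
  translate([0, 0, 392]) cube([272, 337, 29]);
  translate([13, 13, 0]) cylinder(h = 392, r = 13);
  translate([259, 13, 0]) cylinder(h = 392, r = 13);
  translate([13, 324, 0]) cylinder(h = 392, r = 13);
  translate([259, 324, 0]) cylinder(h = 392, r = 13);
}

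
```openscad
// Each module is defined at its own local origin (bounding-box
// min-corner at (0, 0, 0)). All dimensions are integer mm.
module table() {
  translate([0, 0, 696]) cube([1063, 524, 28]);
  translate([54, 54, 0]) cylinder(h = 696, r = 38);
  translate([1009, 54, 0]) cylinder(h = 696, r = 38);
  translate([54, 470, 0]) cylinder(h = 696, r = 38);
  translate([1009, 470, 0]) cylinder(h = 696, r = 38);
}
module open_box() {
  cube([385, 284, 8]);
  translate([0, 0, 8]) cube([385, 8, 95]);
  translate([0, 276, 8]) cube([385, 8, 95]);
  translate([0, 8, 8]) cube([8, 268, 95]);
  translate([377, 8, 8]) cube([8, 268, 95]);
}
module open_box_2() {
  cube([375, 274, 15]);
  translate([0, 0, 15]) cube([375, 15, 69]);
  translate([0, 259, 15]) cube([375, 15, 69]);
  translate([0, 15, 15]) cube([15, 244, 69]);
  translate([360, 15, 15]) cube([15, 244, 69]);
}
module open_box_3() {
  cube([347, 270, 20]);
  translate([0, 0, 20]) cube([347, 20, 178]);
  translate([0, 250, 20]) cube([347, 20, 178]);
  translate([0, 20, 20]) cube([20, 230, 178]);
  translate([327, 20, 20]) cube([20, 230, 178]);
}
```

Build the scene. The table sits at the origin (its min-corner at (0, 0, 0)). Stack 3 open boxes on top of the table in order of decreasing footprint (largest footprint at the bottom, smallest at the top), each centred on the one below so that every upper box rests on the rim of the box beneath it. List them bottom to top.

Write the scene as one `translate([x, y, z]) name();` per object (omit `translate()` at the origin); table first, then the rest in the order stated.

table();
translate([339, 120, 724]) open_box();
translate([344, 125, 827]) open_box_2();
translate([358, 127, 911]) open_box_3();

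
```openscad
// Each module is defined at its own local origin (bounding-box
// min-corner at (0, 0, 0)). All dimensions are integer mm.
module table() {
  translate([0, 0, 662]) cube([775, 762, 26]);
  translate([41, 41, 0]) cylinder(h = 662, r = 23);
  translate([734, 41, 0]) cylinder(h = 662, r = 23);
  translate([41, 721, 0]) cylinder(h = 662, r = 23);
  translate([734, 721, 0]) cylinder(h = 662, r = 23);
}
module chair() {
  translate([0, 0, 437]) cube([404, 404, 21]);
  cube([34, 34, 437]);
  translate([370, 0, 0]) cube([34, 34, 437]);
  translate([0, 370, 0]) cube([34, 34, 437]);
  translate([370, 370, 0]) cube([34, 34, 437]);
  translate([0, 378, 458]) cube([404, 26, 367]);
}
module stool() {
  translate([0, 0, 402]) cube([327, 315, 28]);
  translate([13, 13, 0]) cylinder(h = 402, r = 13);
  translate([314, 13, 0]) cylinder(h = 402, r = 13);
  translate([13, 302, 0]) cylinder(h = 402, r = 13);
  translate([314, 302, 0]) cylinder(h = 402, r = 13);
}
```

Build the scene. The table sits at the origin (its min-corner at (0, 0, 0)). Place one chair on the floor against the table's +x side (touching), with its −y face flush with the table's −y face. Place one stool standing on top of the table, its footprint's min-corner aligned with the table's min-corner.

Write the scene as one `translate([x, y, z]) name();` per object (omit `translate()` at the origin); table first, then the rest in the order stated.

table();
translate([775, 0, 0]) chair();
translate([0, 0, 688]) stool();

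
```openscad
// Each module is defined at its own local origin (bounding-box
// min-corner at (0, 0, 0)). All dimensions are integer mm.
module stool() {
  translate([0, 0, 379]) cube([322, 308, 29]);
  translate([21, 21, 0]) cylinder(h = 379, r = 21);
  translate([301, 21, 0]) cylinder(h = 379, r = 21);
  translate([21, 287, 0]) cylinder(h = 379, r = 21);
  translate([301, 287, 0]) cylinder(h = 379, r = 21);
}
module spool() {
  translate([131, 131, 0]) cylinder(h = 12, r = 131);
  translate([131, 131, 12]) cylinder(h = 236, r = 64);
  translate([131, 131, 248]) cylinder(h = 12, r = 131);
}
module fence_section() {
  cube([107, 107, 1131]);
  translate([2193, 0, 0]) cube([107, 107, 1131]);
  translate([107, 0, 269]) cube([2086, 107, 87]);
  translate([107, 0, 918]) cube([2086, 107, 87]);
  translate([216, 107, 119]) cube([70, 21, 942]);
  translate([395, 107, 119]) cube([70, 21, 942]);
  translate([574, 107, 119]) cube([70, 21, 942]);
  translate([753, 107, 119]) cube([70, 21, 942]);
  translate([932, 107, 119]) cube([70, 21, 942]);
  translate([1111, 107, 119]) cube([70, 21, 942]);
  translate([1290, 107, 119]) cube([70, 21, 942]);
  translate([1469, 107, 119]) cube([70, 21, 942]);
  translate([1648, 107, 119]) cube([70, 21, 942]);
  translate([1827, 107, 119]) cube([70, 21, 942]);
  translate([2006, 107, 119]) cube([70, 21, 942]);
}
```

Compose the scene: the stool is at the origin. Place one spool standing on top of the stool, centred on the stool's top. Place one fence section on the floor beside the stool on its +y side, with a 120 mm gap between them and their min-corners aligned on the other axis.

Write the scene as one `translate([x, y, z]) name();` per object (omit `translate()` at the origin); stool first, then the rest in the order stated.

stool();
translate([30, 23, 408]) spool();
translate([0, 428, 0]) fence_section();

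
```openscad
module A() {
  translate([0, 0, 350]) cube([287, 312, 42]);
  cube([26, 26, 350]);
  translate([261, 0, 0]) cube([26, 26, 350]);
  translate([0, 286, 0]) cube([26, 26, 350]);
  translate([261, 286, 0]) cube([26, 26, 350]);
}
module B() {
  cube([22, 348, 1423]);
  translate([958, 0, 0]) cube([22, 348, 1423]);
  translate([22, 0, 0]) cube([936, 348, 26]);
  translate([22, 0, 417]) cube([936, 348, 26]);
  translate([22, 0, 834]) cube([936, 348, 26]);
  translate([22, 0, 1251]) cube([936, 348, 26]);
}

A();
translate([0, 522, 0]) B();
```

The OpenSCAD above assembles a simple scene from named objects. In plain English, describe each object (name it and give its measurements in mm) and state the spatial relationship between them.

A is a four-legged stool. The seat is 287×312 mm, 42 mm thick, top at z = 392 mm. It stands on four square legs, each 26×26 mm in cross-section, from z = 0 to the seat underside, each flush with a corner of the seat.

B is an open bookshelf. Two side panels, each 22 mm thick, 348 mm deep and 1423 mm tall, stand 980 mm apart (outside-to-outside). Between them sit 4 shelves, each 26 mm thick and 348 mm deep, spanning the full gap between the sides. The bottom shelf rests on the floor (its underside at z = 0) and the clear gap between one shelf's top and the next shelf's underside is 391 mm.

The bookshelf is on the floor beside the stool on its +y side.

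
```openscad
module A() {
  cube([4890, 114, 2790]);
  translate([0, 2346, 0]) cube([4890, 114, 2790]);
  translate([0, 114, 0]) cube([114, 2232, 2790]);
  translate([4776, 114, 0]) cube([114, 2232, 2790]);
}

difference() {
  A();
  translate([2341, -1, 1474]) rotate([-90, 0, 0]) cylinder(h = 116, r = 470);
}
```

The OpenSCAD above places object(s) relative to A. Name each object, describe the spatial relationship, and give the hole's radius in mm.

The subtracted cylinder has r = 470 mm.

A is a house frame. The house frame has a circular hole through its front wall. The hole's radius is 470 mm.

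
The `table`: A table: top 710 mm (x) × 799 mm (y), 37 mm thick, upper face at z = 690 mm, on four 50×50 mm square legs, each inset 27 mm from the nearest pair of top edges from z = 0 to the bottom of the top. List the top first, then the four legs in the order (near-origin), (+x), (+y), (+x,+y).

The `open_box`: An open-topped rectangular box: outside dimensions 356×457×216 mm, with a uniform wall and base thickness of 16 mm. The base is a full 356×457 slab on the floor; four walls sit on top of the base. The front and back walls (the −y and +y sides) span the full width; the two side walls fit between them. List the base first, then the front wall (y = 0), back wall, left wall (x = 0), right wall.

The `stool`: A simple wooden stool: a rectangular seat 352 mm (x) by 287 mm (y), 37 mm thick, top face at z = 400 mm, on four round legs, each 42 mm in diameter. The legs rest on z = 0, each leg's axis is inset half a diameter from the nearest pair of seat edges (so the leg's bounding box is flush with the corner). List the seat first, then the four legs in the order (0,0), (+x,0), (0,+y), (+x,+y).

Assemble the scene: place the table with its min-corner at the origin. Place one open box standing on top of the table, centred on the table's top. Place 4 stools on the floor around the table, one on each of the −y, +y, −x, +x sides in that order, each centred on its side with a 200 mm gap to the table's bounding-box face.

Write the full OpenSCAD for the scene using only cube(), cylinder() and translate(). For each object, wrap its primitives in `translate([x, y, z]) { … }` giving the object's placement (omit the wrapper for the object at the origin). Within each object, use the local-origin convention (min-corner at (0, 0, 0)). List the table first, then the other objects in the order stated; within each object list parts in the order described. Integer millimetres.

translate([0, 0, 653]) cube([710, 799, 37]);
translate([27, 27, 0]) cube([50, 50, 653]);
translate([633, 27, 0]) cube([50, 50, 653]);
translate([27, 722, 0]) cube([50, 50, 653]);
translate([633, 722, 0]) cube([50, 50, 653]);
translate([177, 171, 690]) {
  cube([356, 457, 16]);
  translate([0, 0, 16]) cube([356, 16, 200]);
  translate([0, 441, 16]) cube([356, 16, 200]);
  translate([0, 16, 16]) cube([16, 425, 200]);
  translate([340, 16, 16]) cube([16, 425, 200]);
}
translate([179, -487, 0]) {
  translate([0, 0, 363]) cube([352, 287, 37]);
  translate([21, 21, 0]) cylinder(h = 363, r = 21);
  translate([331, 21, 0]) cylinder(h = 363, r = 21);
  translate([21, 266, 0]) cylinder(h = 363, r = 21);
  translate([331, 266, 0]) cylinder(h = 363, r = 21);
}
translate([179, 999, 0]) {
  translate([0, 0, 363]) cube([352, 287, 37]);
  translate([21, 21, 0]) cylinder(h = 363, r = 21);
  translate([331, 21, 0]) cylinder(h = 363, r = 21);
  translate([21, 266, 0]) cylinder(h = 363, r = 21);
  translate([331, 266, 0]) cylinder(h = 363, r = 21);
}
translate([-552, 256, 0]) {
  translate([0, 0, 363]) cube([352, 287, 37]);
  translate([21, 21, 0]) cylinder(h = 363, r = 21);
  translate([331, 21, 0]) cylinder(h = 363, r = 21);
  translate([21, 266, 0]) cylinder(h = 363, r = 21);
  translate([331, 266, 0]) cylinder(h = 363, r = 21);
}
translate([910, 256, 0]) {
  translate([0, 0, 363]) cube([352, 287, 37]);
  translate([21, 21, 0]) cylinder(h = 363, r = 21);
  translate([331, 21, 0]) cylinder(h = 363, r = 21);
  translate([21, 266, 0]) cylinder(h = 363, r = 21);
  translate([331, 266, 0]) cylinder(h = 363, r = 21);
}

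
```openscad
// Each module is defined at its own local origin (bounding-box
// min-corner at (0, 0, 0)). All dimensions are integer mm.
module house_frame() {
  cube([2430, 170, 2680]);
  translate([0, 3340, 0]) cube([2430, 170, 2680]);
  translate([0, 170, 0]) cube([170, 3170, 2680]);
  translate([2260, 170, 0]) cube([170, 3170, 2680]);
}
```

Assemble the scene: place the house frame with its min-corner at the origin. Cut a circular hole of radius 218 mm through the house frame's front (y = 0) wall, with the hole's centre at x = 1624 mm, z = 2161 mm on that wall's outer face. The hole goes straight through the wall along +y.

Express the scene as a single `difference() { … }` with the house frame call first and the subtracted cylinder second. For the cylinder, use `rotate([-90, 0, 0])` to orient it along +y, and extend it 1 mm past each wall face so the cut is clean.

difference() {
  house_frame();
  translate([1624, -1, 2161]) rotate([-90, 0, 0]) cylinder(h = 172, r = 218);
}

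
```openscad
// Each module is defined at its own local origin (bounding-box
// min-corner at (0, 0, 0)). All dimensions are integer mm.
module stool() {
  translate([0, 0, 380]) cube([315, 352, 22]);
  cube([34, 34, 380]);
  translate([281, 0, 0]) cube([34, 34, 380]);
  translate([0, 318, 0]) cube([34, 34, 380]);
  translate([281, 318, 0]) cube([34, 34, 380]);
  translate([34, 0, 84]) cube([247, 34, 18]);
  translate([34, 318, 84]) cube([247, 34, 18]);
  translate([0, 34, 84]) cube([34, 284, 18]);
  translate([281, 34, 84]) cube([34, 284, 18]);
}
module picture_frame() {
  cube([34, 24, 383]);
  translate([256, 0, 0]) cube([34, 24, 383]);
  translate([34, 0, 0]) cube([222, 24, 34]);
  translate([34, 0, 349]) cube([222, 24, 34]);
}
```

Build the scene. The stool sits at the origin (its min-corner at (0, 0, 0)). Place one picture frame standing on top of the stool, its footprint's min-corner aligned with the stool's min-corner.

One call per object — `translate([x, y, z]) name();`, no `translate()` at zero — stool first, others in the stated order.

stool();
translate([0, 0, 402]) picture_frame();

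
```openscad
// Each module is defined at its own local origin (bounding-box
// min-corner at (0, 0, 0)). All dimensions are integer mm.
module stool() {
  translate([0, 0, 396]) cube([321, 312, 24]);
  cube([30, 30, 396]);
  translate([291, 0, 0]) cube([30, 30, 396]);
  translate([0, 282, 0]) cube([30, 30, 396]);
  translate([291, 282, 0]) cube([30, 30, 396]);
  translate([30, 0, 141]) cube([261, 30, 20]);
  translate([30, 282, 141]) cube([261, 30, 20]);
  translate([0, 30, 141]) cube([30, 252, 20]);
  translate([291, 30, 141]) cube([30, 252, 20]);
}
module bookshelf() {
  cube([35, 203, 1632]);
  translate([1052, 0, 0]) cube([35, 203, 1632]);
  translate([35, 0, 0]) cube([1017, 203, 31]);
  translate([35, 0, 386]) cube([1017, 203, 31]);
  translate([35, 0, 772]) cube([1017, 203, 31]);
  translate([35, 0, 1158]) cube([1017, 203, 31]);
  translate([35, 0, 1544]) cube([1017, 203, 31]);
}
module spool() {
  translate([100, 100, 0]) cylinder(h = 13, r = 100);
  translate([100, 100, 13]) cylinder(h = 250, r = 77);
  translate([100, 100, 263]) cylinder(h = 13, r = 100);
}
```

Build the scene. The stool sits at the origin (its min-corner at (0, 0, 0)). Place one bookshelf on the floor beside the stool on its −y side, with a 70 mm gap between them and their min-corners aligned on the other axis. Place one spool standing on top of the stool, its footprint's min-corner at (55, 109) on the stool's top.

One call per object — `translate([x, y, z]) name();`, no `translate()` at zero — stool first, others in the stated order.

stool();
translate([0, -273, 0]) bookshelf();
translate([55, 109, 420]) spool();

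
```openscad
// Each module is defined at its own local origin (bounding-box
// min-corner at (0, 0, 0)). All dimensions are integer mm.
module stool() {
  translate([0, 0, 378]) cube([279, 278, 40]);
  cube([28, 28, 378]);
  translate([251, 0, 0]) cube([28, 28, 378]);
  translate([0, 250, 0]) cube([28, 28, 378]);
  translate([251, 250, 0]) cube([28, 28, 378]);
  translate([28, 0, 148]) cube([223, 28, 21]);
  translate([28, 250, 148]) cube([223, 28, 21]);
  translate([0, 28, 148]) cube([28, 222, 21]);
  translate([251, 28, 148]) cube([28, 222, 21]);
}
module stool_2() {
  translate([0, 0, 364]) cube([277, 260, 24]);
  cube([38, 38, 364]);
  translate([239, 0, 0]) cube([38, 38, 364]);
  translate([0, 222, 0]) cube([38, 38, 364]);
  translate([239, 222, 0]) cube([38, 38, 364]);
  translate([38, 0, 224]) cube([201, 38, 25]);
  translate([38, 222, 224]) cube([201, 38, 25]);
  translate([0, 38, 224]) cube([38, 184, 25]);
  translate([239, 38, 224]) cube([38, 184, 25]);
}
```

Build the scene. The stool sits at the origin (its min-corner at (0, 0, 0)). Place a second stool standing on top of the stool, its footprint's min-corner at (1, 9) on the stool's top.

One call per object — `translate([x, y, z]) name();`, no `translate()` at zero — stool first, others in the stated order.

stool();
translate([1, 9, 418]) stool_2();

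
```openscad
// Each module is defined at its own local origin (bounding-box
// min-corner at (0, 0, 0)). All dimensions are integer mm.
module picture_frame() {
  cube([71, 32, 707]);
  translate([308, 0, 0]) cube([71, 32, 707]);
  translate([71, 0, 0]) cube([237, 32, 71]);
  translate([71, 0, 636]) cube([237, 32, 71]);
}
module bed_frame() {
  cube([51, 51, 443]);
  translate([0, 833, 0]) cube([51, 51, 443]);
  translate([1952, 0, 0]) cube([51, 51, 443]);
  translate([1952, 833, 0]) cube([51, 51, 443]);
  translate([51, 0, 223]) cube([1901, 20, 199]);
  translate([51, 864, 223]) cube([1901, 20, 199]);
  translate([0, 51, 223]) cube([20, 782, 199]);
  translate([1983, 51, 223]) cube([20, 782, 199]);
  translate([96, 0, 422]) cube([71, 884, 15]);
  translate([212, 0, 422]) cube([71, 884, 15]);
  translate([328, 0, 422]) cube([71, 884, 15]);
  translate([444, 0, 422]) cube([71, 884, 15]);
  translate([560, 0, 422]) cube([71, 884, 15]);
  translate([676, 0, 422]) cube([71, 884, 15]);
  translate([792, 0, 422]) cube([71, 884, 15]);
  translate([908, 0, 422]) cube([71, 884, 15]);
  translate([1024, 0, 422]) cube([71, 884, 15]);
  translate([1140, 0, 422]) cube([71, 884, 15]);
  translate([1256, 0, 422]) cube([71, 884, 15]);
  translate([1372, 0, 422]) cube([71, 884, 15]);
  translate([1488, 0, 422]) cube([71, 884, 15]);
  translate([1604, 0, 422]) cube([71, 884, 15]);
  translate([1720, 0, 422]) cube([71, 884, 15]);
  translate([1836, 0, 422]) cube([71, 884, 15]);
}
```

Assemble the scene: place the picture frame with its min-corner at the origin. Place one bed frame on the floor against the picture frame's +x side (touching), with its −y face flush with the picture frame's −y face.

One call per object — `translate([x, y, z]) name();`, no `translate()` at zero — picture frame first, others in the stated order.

picture_frame();
translate([379, 0, 0]) bed_frame();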